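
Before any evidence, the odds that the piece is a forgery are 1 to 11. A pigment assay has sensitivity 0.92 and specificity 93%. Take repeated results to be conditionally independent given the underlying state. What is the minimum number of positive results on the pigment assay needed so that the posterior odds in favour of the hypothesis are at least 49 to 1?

Prior odds = 1/11.
False-positive rate = 1 − 0.93 = 0.07; likelihood ratio of a positive = 0.92/0.07 = 92/7.
Target odds = 49.
Require (92/7)ⁿ ≥ 49 ÷ (1/11) = 539.
(92/7)² = 8464/49 falls short of 539 but (92/7)³ = 778688/343 reaches it, so n = 3.

3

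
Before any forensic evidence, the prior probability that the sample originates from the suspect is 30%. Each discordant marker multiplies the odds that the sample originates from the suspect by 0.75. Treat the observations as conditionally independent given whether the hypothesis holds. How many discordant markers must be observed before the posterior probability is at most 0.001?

22

Prior odds: 0.3 ÷ 0.7 = 3/7.
Likelihood ratio per discordant marker = 0.75.
Target posterior odds = 0.001/0.999 = 1/999.
Need (3/7) × 0.75ⁿ ≤ 1/999, i.e. 0.75ⁿ ≤ 7/2997.
0.75²¹ ≈0.00237841 is still above 7/2997 but 0.75²² ≈0.00178381 is at or below it, so n = 22.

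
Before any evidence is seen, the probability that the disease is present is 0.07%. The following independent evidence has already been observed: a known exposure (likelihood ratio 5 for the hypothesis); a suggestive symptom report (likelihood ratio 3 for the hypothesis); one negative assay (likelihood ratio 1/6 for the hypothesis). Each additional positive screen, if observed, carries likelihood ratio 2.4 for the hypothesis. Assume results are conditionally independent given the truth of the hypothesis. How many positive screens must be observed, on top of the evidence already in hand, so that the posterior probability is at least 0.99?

Prior odds = 0.0007/0.9993 = 7/9993.
Combined Bayes factor of the evidence already in hand = 5 × 3 × (1/6) = 2.5.
Odds after that evidence = (7/9993) × 2.5 = 35/19986.
Target odds = 0.99/0.01 = 99.
Need 2.4ⁿ ≥ 99 ÷ (35/19986) = 1978614/35.
2.4¹² ≈36520.3 falls short of 1978614/35 but 2.4¹³ ≈87648.8 reaches it, so n = 13.

13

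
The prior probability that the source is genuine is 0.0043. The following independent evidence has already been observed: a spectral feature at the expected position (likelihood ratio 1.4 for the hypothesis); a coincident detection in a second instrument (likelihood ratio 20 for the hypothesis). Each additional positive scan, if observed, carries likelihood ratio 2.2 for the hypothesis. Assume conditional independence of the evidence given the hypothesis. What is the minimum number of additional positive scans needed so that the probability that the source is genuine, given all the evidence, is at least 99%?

9

Prior odds = 0.0043/0.9957 = 43/9957.
Combined Bayes factor of the evidence already in hand = 1.4 × 20 = 28.
Odds after that evidence = (43/9957) × 28 = 1204/9957.
Target odds = 0.99/0.01 = 99.
Need 2.2ⁿ ≥ 99 ÷ (1204/9957) = 985743/1204.
2.2⁸ = 214358881/390625 falls short of 985743/1204 but 2.2⁹ ≈1207.27 reaches it, so n = 9.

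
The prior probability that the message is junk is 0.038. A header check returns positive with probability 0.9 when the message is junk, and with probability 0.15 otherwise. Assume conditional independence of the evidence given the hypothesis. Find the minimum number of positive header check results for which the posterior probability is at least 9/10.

4

Prior odds = 0.038/0.962 = 19/481.
Likelihood ratio of a positive result = 0.9/0.15 = 6.
Target odds: 0.9 ÷ 0.1 = 9.
Require 6ⁿ ≥ 9 ÷ (19/481) = 4329/19.
6³ = 216 falls short of 4329/19 but 6⁴ = 1296 reaches it, so n = 4.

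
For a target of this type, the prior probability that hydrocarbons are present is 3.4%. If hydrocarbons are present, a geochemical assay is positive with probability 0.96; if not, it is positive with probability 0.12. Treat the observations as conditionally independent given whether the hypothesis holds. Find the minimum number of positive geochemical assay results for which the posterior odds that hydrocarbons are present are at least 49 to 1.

Prior odds: 0.034 ÷ 0.966 = 17/483.
Likelihood ratio of a positive = 0.96/0.12 = 8.
Target odds = 49.
Need (17/483) × 8ⁿ ≥ 49, i.e. 8ⁿ ≥ 23667/17.
8³ = 512 falls short of 23667/17 but 8⁴ = 4096 reaches it, so n = 4.

4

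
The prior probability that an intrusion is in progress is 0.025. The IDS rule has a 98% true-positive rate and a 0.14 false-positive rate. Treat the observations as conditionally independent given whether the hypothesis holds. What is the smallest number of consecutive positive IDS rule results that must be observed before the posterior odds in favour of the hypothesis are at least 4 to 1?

Prior odds: 0.025 ÷ 0.975 = 1/39.
Likelihood ratio of a positive result = 0.98/0.14 = 7.
Target odds = 4.
Need (1/39) × 7ⁿ ≥ 4, i.e. 7ⁿ ≥ 156.
7² = 49 falls short of 156 but 7³ = 343 reaches it, so n = 3.

3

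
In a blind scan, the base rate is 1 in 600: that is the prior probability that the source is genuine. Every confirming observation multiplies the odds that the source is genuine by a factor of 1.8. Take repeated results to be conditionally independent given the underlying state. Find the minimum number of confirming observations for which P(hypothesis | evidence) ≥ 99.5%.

20

Prior odds = (1/600)/(599/600) = 1/599.
Likelihood ratio per confirming observation = 1.8.
Target posterior odds = 0.995/0.005 = 199.
Require 1.8ⁿ ≥ 199 ÷ (1/599) = 119201.
1.8¹⁹ ≈70823.5 falls short of 119201 but 1.8²⁰ ≈127482 reaches it, so n = 20.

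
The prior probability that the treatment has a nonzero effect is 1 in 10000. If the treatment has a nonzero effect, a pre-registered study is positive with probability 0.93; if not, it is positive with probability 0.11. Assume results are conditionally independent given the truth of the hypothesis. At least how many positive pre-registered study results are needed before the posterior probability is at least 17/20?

Prior odds: 0.0001 ÷ 0.9999 = 1/9999.
Likelihood ratio of a positive = 0.93/0.11 = 93/11.
Target posterior odds = 0.85/0.15 = 17/3.
Need (1/9999) × (93/11)ⁿ ≥ 17/3, i.e. (93/11)ⁿ ≥ 56661.
(93/11)⁵ ≈43196.8 falls short of 56661 but (93/11)⁶ ≈365209 reaches it, so n = 6.

6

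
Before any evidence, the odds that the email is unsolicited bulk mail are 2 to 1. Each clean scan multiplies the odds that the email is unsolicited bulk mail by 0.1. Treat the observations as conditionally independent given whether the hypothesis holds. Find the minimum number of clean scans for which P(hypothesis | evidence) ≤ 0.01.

3

Prior odds = 2.
Likelihood ratio per clean scan = 0.1.
Target posterior odds = 0.01/0.99 = 1/99.
Require 0.1ⁿ ≤ 1/99 ÷ 2 = 1/198.
0.1² = 0.01 is still above 1/198 but 0.1³ = 0.001 is at or below it, so n = 3.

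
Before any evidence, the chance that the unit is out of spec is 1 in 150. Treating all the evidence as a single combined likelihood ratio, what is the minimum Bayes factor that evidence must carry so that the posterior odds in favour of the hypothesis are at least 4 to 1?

596

Prior odds = (1/150)/(149/150) = 1/149.
Target odds = 4.
Required Bayes factor = 4 ÷ (1/149) = 596.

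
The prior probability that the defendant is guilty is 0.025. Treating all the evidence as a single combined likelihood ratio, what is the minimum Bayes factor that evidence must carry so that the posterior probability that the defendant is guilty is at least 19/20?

Prior odds = 0.025/0.975 = 1/39.
Target odds = 0.95/0.05 = 19.
Required Bayes factor = 19 ÷ (1/39) = 741.

741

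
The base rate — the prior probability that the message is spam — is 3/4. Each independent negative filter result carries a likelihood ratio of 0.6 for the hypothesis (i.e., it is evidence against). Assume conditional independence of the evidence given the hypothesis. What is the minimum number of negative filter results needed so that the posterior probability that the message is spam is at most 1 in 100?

Prior odds = 0.75/0.25 = 3.
Likelihood ratio per negative filter result = 0.6.
Target posterior odds = 0.01/0.99 = 1/99.
Need 3 × 0.6ⁿ ≤ 1/99, i.e. 0.6ⁿ ≤ 1/297.
0.6¹¹ = 177147/48828125 is still above 1/297 but 0.6¹² = 531441/244140625 is at or below it, so n = 12.

12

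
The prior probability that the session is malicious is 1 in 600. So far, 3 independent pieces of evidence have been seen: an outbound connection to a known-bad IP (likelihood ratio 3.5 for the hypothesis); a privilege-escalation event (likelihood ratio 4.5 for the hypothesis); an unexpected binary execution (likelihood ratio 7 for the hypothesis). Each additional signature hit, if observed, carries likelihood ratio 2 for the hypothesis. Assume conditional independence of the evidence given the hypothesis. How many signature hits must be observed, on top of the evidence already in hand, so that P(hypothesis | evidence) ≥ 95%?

Prior odds = (1/600)/(599/600) = 1/599.
Combined Bayes factor of the evidence already in hand = 3.5 × 4.5 × 7 = 110.25.
Odds after that evidence = (1/599) × 110.25 = 441/2396.
Target odds = 0.95/0.05 = 19.
Need 2ⁿ ≥ 19 ÷ (441/2396) = 45524/441.
2⁶ = 64 falls short of 45524/441 but 2⁷ = 128 reaches it, so n = 7.

7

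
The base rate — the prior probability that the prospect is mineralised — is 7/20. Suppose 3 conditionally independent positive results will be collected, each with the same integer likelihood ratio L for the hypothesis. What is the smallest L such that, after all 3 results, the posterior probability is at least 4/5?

Prior odds = 0.35/0.65 = 7/13.
Target odds = 0.8/0.2 = 4.
Need L³ ≥ 4 ÷ (7/13) = 52/7.
1³ = 1 < 52/7 ≤ 8 = 2³, so L = 2.

2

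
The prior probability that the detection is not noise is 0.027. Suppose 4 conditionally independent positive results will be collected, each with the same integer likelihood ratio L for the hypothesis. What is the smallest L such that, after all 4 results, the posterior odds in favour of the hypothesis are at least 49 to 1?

7

Prior odds = 0.027/0.973 = 27/973.
Target odds = 49.
Need L⁴ ≥ 49 ÷ (27/973) = 47677/27.
6⁴ = 1296 < 47677/27 ≤ 2401 = 7⁴, so L = 7.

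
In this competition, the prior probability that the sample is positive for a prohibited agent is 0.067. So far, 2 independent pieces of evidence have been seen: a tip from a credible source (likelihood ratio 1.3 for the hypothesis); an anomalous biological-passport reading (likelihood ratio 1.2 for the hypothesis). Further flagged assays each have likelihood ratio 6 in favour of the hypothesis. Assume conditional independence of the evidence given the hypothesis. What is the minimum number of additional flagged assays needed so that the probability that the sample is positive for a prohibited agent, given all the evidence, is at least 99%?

Prior odds = 0.067/0.933 = 67/933.
Combined Bayes factor of the evidence already in hand = 1.3 × 1.2 = 1.56.
Odds after that evidence = (67/933) × 1.56 = 871/7775.
Target odds = 0.99/0.01 = 99.
Need 6ⁿ ≥ 99 ÷ (871/7775) = 769725/871.
6³ = 216 falls short of 769725/871 but 6⁴ = 1296 reaches it, so n = 4.

4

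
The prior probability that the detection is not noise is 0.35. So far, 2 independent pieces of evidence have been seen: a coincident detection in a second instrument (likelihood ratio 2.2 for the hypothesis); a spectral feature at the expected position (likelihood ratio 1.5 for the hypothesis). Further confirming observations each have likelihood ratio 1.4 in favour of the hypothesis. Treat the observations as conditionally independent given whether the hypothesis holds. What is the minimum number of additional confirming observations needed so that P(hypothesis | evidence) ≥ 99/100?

Prior odds = 0.35/0.65 = 7/13.
Combined Bayes factor of the evidence already in hand = 2.2 × 1.5 = 3.3.
Odds after that evidence = (7/13) × 3.3 = 231/130.
Target odds = 0.99/0.01 = 99.
Need 1.4ⁿ ≥ 99 ÷ (231/130) = 390/7.
1.4¹¹ ≈40.4957 falls short of 390/7 but 1.4¹² ≈56.6939 reaches it, so n = 12.

12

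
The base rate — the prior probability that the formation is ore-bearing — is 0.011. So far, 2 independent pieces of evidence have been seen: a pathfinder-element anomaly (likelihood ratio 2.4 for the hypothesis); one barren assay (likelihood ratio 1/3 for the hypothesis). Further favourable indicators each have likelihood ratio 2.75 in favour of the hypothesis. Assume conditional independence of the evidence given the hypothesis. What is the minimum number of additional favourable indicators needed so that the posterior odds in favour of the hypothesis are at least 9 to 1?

Prior odds = 0.011/0.989 = 11/989.
Combined Bayes factor of the evidence already in hand = 2.4 × (1/3) = 0.8.
Odds after that evidence = (11/989) × 0.8 = 44/4945.
Target odds = 9.
Need 2.75ⁿ ≥ 9 ÷ (44/4945) = 44505/44.
2.75⁶ = 1771561/4096 falls short of 44505/44 but 2.75⁷ = 19487171/16384 reaches it, so n = 7.

7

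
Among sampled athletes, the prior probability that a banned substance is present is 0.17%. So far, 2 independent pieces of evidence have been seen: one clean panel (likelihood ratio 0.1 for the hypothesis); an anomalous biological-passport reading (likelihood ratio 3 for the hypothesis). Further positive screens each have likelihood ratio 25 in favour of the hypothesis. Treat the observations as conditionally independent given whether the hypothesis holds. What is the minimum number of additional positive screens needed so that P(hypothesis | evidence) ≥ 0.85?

Prior odds = 0.0017/0.9983 = 17/9983.
Combined Bayes factor of the evidence already in hand = 0.1 × 3 = 0.3.
Odds after that evidence = (17/9983) × 0.3 = 51/99830.
Target odds = 0.85/0.15 = 17/3.
Need 25ⁿ ≥ 17/3 ÷ (51/99830) = 99830/9.
25² = 625 falls short of 99830/9 but 25³ = 15625 reaches it, so n = 3.

3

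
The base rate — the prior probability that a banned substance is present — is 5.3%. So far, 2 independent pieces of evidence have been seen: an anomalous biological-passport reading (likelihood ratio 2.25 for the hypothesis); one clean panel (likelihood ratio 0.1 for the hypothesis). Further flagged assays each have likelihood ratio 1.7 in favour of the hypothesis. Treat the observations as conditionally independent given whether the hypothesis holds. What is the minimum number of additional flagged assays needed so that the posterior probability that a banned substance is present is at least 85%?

Prior odds = 0.053/0.947 = 53/947.
Combined Bayes factor of the evidence already in hand = 2.25 × 0.1 = 0.225.
Odds after that evidence = (53/947) × 0.225 = 477/37880.
Target odds = 0.85/0.15 = 17/3.
Need 1.7ⁿ ≥ 17/3 ÷ (477/37880) = 643960/1431.
1.7¹¹ ≈342.719 falls short of 643960/1431 but 1.7¹² ≈582.622 reaches it, so n = 12.

12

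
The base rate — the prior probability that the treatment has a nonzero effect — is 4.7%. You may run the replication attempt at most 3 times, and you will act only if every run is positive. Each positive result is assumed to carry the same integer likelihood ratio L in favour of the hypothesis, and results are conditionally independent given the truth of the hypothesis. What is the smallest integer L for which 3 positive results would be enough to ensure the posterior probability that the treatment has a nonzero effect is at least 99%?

Prior odds = 0.047/0.953 = 47/953.
Target odds = 0.99/0.01 = 99.
Need L³ ≥ 99 ÷ (47/953) = 94347/47.
12³ = 1728 < 94347/47 ≤ 2197 = 13³, so L = 13.

13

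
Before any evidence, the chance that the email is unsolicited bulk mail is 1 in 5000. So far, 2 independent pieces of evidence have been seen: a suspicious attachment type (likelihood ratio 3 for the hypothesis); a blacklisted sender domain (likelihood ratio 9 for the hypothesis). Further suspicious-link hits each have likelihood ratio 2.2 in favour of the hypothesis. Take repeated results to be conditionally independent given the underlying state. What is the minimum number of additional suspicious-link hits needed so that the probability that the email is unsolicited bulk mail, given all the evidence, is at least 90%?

Prior odds = 0.0002/0.9998 = 1/4999.
Combined Bayes factor of the evidence already in hand = 3 × 9 = 27.
Odds after that evidence = (1/4999) × 27 = 27/4999.
Target odds = 0.9/0.1 = 9.
Need 2.2ⁿ ≥ 9 ÷ (27/4999) = 4999/3.
2.2⁹ ≈1207.27 falls short of 4999/3 but 2.2¹⁰ ≈2655.99 reaches it, so n = 10.

10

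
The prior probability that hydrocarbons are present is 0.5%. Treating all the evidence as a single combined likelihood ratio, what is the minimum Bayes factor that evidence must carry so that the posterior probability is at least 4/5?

796

Prior odds = 0.005/0.995 = 1/199.
Target odds = 0.8/0.2 = 4.
Required Bayes factor = 4 ÷ (1/199) = 796.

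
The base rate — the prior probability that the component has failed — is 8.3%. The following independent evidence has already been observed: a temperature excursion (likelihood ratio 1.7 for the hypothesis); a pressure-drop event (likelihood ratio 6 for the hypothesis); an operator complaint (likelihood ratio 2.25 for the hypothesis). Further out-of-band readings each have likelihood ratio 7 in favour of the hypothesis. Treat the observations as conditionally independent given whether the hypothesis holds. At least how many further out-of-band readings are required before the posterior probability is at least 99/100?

2

Prior odds = 0.083/0.917 = 83/917.
Combined Bayes factor of the evidence already in hand = 1.7 × 6 × 2.25 = 22.95.
Odds after that evidence = (83/917) × 22.95 = 38097/18340.
Target odds = 0.99/0.01 = 99.
Need 7ⁿ ≥ 99 ÷ (38097/18340) = 201740/4233.
7¹ = 7 falls short of 201740/4233 but 7² = 49 reaches it, so n = 2.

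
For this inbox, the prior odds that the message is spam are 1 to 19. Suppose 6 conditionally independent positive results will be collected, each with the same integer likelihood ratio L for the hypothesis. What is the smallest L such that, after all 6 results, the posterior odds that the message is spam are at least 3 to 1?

2

Prior odds = 1/19.
Target odds = 3.
Need L⁶ ≥ 3 ÷ (1/19) = 57.
1⁶ = 1 < 57 ≤ 64 = 2⁶, so L = 2.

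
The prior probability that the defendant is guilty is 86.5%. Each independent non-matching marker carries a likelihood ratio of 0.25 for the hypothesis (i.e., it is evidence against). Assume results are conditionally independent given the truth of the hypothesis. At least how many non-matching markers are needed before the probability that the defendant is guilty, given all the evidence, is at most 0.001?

Prior odds: 0.865 ÷ 0.135 = 173/27.
Likelihood ratio per non-matching marker = 0.25.
Target odds: 0.001 ÷ 0.999 = 1/999.
Require 0.25ⁿ ≤ 1/999 ÷ (173/27) = 1/6401.
0.25⁶ = 1/4096 is still above 1/6401 but 0.25⁷ = 1/16384 is at or below it, so n = 7.

7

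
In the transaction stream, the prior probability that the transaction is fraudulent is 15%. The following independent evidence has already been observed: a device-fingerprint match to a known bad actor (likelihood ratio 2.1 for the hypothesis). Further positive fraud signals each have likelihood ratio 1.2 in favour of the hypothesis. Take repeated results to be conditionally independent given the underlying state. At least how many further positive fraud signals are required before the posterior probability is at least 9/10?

Prior odds = 0.15/0.85 = 3/17.
Bayes factor of the evidence already in hand = 2.1.
Odds after that evidence = (3/17) × 2.1 = 63/170.
Target odds = 0.9/0.1 = 9.
Need 1.2ⁿ ≥ 9 ÷ (63/170) = 170/7.
1.2¹⁷ ≈22.1861 falls short of 170/7 but 1.2¹⁸ ≈26.6233 reaches it, so n = 18.

18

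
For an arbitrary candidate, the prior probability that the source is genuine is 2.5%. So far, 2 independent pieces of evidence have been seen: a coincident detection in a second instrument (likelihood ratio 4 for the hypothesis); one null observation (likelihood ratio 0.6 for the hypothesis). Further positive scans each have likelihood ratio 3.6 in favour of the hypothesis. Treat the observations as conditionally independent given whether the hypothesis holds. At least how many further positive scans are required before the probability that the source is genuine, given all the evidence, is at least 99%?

6

Prior odds = 0.025/0.975 = 1/39.
Combined Bayes factor of the evidence already in hand = 4 × 0.6 = 2.4.
Odds after that evidence = (1/39) × 2.4 = 4/65.
Target odds = 0.99/0.01 = 99.
Need 3.6ⁿ ≥ 99 ÷ (4/65) = 1608.75.
3.6⁵ = 604.66176 falls short of 1608.75 but 3.6⁶ = 34012224/15625 reaches it, so n = 6.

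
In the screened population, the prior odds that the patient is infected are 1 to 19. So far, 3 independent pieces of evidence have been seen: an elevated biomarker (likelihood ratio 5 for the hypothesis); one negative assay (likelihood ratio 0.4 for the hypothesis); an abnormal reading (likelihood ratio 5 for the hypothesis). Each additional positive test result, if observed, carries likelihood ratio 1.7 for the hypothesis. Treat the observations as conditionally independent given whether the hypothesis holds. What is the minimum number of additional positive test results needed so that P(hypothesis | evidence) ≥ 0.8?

Prior odds = 1/19.
Combined Bayes factor of the evidence already in hand = 5 × 0.4 × 5 = 10.
Odds after that evidence = (1/19) × 10 = 10/19.
Target odds = 0.8/0.2 = 4.
Need 1.7ⁿ ≥ 4 ÷ (10/19) = 7.6.
1.7³ = 4.913 falls short of 7.6 but 1.7⁴ = 8.3521 reaches it, so n = 4.

4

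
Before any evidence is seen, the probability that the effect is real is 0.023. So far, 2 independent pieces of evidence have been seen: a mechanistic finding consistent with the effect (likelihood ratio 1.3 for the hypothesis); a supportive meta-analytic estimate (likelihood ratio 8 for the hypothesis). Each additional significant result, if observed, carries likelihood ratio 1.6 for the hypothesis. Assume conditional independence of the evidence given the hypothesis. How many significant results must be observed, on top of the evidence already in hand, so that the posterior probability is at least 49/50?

Prior odds = 0.023/0.977 = 23/977.
Combined Bayes factor of the evidence already in hand = 1.3 × 8 = 10.4.
Odds after that evidence = (23/977) × 10.4 = 1196/4885.
Target odds = 0.98/0.02 = 49.
Need 1.6ⁿ ≥ 49 ÷ (1196/4885) = 239365/1196.
1.6¹¹ ≈175.922 falls short of 239365/1196 but 1.6¹² ≈281.475 reaches it, so n = 12.

12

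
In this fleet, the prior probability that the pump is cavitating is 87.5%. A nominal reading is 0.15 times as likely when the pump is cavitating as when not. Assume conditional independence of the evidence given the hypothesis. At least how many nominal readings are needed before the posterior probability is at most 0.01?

Prior odds: 0.875 ÷ 0.125 = 7.
Likelihood ratio per nominal reading = 0.15.
Target odds: 0.01 ÷ 0.99 = 1/99.
Need 7 × 0.15ⁿ ≤ 1/99, i.e. 0.15ⁿ ≤ 1/693.
0.15³ = 0.003375 is still above 1/693 but 0.15⁴ = 81/160000 is at or below it, so n = 4.

4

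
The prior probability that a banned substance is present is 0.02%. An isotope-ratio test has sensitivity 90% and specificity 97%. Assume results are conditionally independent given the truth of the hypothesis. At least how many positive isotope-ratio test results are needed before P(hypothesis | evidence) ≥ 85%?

4

Prior odds = 0.0002/0.9998 = 1/4999.
False-positive rate = 1 − 0.97 = 0.03; likelihood ratio of a positive = 0.9/0.03 = 30.
Target odds: 0.85 ÷ 0.15 = 17/3.
Need (1/4999) × 30ⁿ ≥ 17/3, i.e. 30ⁿ ≥ 84983/3.
30³ = 27000 falls short of 84983/3 but 30⁴ = 810000 reaches it, so n = 4.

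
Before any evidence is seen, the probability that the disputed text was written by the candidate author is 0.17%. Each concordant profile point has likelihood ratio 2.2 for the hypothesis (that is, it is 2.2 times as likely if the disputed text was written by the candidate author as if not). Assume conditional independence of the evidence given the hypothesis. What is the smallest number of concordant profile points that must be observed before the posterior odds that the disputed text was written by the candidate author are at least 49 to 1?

14

Prior odds = 0.0017/0.9983 = 17/9983.
Likelihood ratio per concordant profile point = 2.2.
Target odds = 49.
Require 2.2ⁿ ≥ 49 ÷ (17/9983) = 489167/17.
2.2¹³ ≈28281 falls short of 489167/17 but 2.2¹⁴ ≈62218.2 reaches it, so n = 14.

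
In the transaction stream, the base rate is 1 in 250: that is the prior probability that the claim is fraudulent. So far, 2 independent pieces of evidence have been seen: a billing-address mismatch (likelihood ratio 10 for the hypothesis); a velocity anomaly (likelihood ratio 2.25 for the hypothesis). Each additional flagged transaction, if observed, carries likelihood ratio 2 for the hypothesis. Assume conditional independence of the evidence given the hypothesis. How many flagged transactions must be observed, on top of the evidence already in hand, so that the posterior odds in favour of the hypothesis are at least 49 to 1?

10

Prior odds = 0.004/0.996 = 1/249.
Combined Bayes factor of the evidence already in hand = 10 × 2.25 = 22.5.
Odds after that evidence = (1/249) × 22.5 = 15/166.
Target odds = 49.
Need 2ⁿ ≥ 49 ÷ (15/166) = 8134/15.
2⁹ = 512 falls short of 8134/15 but 2¹⁰ = 1024 reaches it, so n = 10.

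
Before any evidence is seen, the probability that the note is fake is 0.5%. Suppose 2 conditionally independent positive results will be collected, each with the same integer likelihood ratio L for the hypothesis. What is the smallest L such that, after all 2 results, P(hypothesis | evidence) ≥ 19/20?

Prior odds = 0.005/0.995 = 1/199.
Target odds = 0.95/0.05 = 19.
Need L² ≥ 19 ÷ (1/199) = 3781.
61² = 3721 < 3781 ≤ 3844 = 62², so L = 62.

62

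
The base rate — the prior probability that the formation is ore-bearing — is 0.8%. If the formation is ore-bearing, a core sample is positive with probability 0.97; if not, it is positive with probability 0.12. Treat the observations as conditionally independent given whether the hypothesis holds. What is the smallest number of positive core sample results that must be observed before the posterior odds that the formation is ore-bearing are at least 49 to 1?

5

Prior odds = 0.008/0.992 = 1/124.
Likelihood ratio of a positive = 0.97/0.12 = 97/12.
Target odds = 49.
Need (1/124) × (97/12)ⁿ ≥ 49, i.e. (97/12)ⁿ ≥ 6076.
(97/12)⁴ = 88529281/20736 falls short of 6076 but (97/12)⁵ ≈34510.6 reaches it, so n = 5.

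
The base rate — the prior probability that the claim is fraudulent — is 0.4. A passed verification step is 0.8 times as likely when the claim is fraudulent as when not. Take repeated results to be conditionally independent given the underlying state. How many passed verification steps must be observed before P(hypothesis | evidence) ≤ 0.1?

Prior odds: 0.4 ÷ 0.6 = 2/3.
Likelihood ratio per passed verification step = 0.8.
Target odds: 0.1 ÷ 0.9 = 1/9.
Require 0.8ⁿ ≤ 1/9 ÷ (2/3) = 1/6.
0.8⁸ = 65536/390625 is still above 1/6 but 0.8⁹ = 262144/1953125 is at or below it, so n = 9.

9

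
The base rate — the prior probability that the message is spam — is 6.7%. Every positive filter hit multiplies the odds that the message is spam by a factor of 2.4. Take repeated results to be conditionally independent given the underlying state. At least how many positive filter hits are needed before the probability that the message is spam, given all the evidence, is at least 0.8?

5

Prior odds: 0.067 ÷ 0.933 = 67/933.
Likelihood ratio per positive filter hit = 2.4.
Target odds: 0.8 ÷ 0.2 = 4.
Require 2.4ⁿ ≥ 4 ÷ (67/933) = 3732/67.
2.4⁴ = 33.1776 falls short of 3732/67 but 2.4⁵ = 79.62624 reaches it, so n = 5.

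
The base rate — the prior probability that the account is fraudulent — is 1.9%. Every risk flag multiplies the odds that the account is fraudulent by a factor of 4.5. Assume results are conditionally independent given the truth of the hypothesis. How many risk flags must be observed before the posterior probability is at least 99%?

Prior odds: 0.019 ÷ 0.981 = 19/981.
Likelihood ratio per risk flag = 4.5.
Target posterior odds = 0.99/0.01 = 99.
Require 4.5ⁿ ≥ 99 ÷ (19/981) = 97119/19.
4.5⁵ = 1845.28125 falls short of 97119/19 but 4.5⁶ = 8303.765625 reaches it, so n = 6.

6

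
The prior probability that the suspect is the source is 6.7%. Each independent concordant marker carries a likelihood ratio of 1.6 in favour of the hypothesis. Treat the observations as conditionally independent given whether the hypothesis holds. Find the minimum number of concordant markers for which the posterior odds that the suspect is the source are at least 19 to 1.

Prior odds: 0.067 ÷ 0.933 = 67/933.
Likelihood ratio per concordant marker = 1.6.
Target odds = 19.
Require 1.6ⁿ ≥ 19 ÷ (67/933) = 17727/67.
1.6¹¹ ≈175.922 falls short of 17727/67 but 1.6¹² ≈281.475 reaches it, so n = 12.

12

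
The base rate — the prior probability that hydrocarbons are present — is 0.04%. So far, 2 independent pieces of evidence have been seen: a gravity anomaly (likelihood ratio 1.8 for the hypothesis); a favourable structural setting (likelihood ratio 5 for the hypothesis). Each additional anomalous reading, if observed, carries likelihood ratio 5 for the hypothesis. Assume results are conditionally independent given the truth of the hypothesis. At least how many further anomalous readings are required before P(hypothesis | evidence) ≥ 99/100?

Prior odds = 0.0004/0.9996 = 1/2499.
Combined Bayes factor of the evidence already in hand = 1.8 × 5 = 9.
Odds after that evidence = (1/2499) × 9 = 3/833.
Target odds = 0.99/0.01 = 99.
Need 5ⁿ ≥ 99 ÷ (3/833) = 27489.
5⁶ = 15625 falls short of 27489 but 5⁷ = 78125 reaches it, so n = 7.

7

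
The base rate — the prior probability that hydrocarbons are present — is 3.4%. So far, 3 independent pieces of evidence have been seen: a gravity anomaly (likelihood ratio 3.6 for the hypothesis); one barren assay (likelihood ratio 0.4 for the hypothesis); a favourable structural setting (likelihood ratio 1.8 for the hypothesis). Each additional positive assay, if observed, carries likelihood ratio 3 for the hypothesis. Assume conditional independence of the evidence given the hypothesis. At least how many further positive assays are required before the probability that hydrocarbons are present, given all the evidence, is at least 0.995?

Prior odds = 0.034/0.966 = 17/483.
Combined Bayes factor of the evidence already in hand = 3.6 × 0.4 × 1.8 = 2.592.
Odds after that evidence = (17/483) × 2.592 = 1836/20125.
Target odds = 0.995/0.005 = 199.
Need 3ⁿ ≥ 199 ÷ (1836/20125) = 4004875/1836.
3⁶ = 729 falls short of 4004875/1836 but 3⁷ = 2187 reaches it, so n = 7.

7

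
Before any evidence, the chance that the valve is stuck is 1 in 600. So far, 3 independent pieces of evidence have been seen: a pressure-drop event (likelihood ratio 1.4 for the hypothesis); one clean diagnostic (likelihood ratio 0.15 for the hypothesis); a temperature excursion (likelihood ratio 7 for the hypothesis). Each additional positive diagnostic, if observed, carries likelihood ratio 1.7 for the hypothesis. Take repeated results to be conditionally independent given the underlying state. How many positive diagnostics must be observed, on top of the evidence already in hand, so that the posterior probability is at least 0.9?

16

Prior odds = (1/600)/(599/600) = 1/599.
Combined Bayes factor of the evidence already in hand = 1.4 × 0.15 × 7 = 1.47.
Odds after that evidence = (1/599) × 1.47 = 147/59900.
Target odds = 0.9/0.1 = 9.
Need 1.7ⁿ ≥ 9 ÷ (147/59900) = 179700/49.
1.7¹⁵ ≈2862.42 falls short of 179700/49 but 1.7¹⁶ ≈4866.12 reaches it, so n = 16.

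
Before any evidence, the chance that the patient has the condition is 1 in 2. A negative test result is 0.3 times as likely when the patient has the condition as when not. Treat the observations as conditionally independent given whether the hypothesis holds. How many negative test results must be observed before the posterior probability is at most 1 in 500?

6

Prior odds = 0.5/0.5 = 1.
Likelihood ratio per negative test result = 0.3.
Target posterior odds = 0.002/0.998 = 1/499.
Require 0.3ⁿ ≤ 1/499 ÷ 1 = 1/499.
0.3⁵ = 243/100000 is still above 1/499 but 0.3⁶ = 729/1000000 is at or below it, so n = 6.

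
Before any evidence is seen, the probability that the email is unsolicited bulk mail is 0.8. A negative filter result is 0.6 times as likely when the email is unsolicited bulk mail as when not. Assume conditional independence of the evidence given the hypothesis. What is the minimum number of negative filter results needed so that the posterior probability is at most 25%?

Prior odds = 0.8/0.2 = 4.
Likelihood ratio per negative filter result = 0.6.
Target posterior odds = 0.25/0.75 = 1/3.
Require 0.6ⁿ ≤ 1/3 ÷ 4 = 1/12.
0.6⁴ = 0.1296 is still above 1/12 but 0.6⁵ = 0.07776 is at or below it, so n = 5.

5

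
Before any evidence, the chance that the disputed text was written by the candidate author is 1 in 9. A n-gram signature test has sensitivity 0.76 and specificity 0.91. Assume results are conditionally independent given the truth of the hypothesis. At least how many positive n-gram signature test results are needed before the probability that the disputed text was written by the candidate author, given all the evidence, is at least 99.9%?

Prior odds: (1/9) ÷ (8/9) = 0.125.
False-positive rate = 1 − 0.91 = 0.09; likelihood ratio of a positive = 0.76/0.09 = 76/9.
Target posterior odds = 0.999/0.001 = 999.
Need 0.125 × (76/9)ⁿ ≥ 999, i.e. (76/9)ⁿ ≥ 7992.
(76/9)⁴ = 33362176/6561 falls short of 7992 but (76/9)⁵ ≈42939.3 reaches it, so n = 5.

5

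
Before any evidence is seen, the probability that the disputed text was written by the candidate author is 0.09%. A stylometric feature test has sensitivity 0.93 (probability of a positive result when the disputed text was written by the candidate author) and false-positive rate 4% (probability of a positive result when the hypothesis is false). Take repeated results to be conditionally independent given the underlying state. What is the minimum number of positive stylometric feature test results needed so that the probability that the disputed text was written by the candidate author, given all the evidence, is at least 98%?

4

Prior odds = 0.0009/0.9991 = 9/9991.
Likelihood ratio of a positive result = 0.93/0.04 = 23.25.
Target posterior odds = 0.98/0.02 = 49.
Need (9/9991) × 23.25ⁿ ≥ 49, i.e. 23.25ⁿ ≥ 489559/9.
23.25³ = 804357/64 falls short of 489559/9 but 23.25⁴ = 74805201/256 reaches it, so n = 4.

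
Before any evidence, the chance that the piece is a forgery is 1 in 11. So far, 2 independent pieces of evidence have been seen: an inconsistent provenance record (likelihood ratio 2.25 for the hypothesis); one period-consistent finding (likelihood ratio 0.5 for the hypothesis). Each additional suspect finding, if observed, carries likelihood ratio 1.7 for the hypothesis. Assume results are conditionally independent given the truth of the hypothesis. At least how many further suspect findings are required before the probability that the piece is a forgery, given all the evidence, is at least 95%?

Prior odds = (1/11)/(10/11) = 0.1.
Combined Bayes factor of the evidence already in hand = 2.25 × 0.5 = 1.125.
Odds after that evidence = 0.1 × 1.125 = 0.1125.
Target odds = 0.95/0.05 = 19.
Need 1.7ⁿ ≥ 19 ÷ 0.1125 = 1520/9.
1.7⁹ ≈118.588 falls short of 1520/9 but 1.7¹⁰ ≈201.599 reaches it, so n = 10.

10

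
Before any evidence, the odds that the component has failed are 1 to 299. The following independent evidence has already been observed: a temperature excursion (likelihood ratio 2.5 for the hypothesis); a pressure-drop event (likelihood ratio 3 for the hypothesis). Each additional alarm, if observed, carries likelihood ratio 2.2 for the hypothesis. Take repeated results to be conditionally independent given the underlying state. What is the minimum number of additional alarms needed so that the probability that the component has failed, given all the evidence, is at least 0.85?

Prior odds = 1/299.
Combined Bayes factor of the evidence already in hand = 2.5 × 3 = 7.5.
Odds after that evidence = (1/299) × 7.5 = 15/598.
Target odds = 0.85/0.15 = 17/3.
Need 2.2ⁿ ≥ 17/3 ÷ (15/598) = 10166/45.
2.2⁶ = 1771561/15625 falls short of 10166/45 but 2.2⁷ = 19487171/78125 reaches it, so n = 7.

7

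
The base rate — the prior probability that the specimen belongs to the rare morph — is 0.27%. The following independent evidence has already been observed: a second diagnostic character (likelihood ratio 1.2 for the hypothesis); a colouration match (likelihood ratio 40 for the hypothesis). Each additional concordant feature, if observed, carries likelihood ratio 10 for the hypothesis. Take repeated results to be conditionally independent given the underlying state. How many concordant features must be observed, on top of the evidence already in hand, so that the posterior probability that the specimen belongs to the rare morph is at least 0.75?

2

Prior odds = 0.0027/0.9973 = 27/9973.
Combined Bayes factor of the evidence already in hand = 1.2 × 40 = 48.
Odds after that evidence = (27/9973) × 48 = 1296/9973.
Target odds = 0.75/0.25 = 3.
Need 10ⁿ ≥ 3 ÷ (1296/9973) = 9973/432.
10¹ = 10 falls short of 9973/432 but 10² = 100 reaches it, so n = 2.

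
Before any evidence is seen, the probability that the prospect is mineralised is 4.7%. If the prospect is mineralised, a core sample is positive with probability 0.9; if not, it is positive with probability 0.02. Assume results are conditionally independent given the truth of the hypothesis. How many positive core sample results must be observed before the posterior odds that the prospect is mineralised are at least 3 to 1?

Prior odds = 0.047/0.953 = 47/953.
Likelihood ratio of a positive = 0.9/0.02 = 45.
Target odds = 3.
Require 45ⁿ ≥ 3 ÷ (47/953) = 2859/47.
45¹ = 45 falls short of 2859/47 but 45² = 2025 reaches it, so n = 2.

2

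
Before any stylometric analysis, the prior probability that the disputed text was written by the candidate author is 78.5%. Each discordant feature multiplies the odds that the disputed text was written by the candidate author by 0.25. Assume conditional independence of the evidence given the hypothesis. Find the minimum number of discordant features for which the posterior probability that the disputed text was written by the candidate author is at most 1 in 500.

Prior odds = 0.785/0.215 = 157/43.
Likelihood ratio per discordant feature = 0.25.
Target posterior odds = 0.002/0.998 = 1/499.
Require 0.25ⁿ ≤ 1/499 ÷ (157/43) = 43/78343.
0.25⁵ = 1/1024 is still above 43/78343 but 0.25⁶ = 1/4096 is at or below it, so n = 6.

6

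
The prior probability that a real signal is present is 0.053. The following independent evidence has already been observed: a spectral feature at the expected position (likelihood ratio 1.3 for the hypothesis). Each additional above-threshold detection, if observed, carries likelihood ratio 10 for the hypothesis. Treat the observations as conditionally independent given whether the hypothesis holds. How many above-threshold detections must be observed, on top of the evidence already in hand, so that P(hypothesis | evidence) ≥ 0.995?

4

Prior odds = 0.053/0.947 = 53/947.
Bayes factor of the evidence already in hand = 1.3.
Odds after that evidence = (53/947) × 1.3 = 689/9470.
Target odds = 0.995/0.005 = 199.
Need 10ⁿ ≥ 199 ÷ (689/9470) = 1884530/689.
10³ = 1000 falls short of 1884530/689 but 10⁴ = 10000 reaches it, so n = 4.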